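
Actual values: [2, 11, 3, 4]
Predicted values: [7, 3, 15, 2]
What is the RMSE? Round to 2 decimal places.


MSE = 59.2500. RMSE = sqrt(59.2500) = 7.70.

7.70


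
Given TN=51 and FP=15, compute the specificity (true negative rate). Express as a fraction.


Specificity = TN / (TN + FP) = 51 / 66 = 17/22.

17/22


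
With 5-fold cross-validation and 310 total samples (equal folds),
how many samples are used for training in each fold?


Each validation fold has 310/5 = 62 samples. Training set = 310 - 62 = 248.

248


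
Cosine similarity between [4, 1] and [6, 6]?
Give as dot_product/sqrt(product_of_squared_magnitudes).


dot = 30. |a|^2 = 17, |b|^2 = 72. cos = 30/sqrt(1224).

30/sqrt(1224)


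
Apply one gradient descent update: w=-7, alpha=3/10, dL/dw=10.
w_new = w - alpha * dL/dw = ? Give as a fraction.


w_new = -7 - 3/10 * 10 = -7 - 3 = -10.

-10


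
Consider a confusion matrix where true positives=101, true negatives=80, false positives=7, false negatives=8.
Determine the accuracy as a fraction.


Accuracy = (TP + TN) / (TP + TN + FP + FN) = (101 + 80) / 196 = 181/196.

181/196


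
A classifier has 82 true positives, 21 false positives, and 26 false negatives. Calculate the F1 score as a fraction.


Precision = 82/103 = 82/103. Recall = 82/108 = 41/54. F1 = 2*P*R/(P+R) = 164/211.

164/211


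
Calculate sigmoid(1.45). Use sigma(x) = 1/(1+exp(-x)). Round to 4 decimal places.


sigma(1.45) = 1/(1+e^(-1.45)) = 1/(1+0.234570) = 1/1.234570 = 0.8100.

0.8100


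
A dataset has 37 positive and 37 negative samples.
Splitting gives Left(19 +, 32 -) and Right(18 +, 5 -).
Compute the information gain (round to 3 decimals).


H(parent) = 1.0000. H(left) = 0.9526, H(right) = 0.7554. Weighted = (51/74)*0.9526 + (23/74)*0.7554 = 0.8913. IG = 1.0000 - 0.8913 = 0.1087, which rounds to 0.109.

0.109


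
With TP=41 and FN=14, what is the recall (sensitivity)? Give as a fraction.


Recall = TP / (TP + FN) = 41 / 55 = 41/55.

41/55


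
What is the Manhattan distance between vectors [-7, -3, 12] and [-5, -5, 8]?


d = sum of absolute differences: |-7--5|=2 + |-3--5|=2 + |12-8|=4 = 8.

8


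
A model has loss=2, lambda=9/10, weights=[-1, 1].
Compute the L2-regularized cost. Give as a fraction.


L2 sq norm = sum(w^2) = 2. J = 2 + 9/10 * 2 = 19/5.

19/5


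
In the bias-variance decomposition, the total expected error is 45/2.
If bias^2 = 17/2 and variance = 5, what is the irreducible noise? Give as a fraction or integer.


Total error = bias^2 + variance + irreducible noise. So irreducible noise = 45/2 - 17/2 - 5 = 9.

9


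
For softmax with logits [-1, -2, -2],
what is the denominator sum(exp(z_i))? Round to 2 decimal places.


Denom = e^-1=0.3679 + e^-2=0.1353 + e^-2=0.1353. Sum = 0.6385, which rounds to 0.64.

0.64


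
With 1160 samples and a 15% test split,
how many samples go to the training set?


Test set = 1160 * 15% = 174. Training set = 1160 - 174 = 986.

986


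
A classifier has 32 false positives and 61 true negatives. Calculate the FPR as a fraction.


FPR = FP / (FP + TN) = 32 / 93 = 32/93.

32/93


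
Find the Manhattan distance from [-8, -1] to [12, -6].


d = sum of absolute differences: |-8-12|=20 + |-1--6|=5 = 25.

25


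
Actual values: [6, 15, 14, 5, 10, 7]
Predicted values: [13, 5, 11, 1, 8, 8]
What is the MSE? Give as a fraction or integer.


MSE = (1/6) * ((6-13)^2=49 + (15-5)^2=100 + (14-11)^2=9 + (5-1)^2=16 + (10-8)^2=4 + (7-8)^2=1). Sum = 179. MSE = 179/6.

179/6


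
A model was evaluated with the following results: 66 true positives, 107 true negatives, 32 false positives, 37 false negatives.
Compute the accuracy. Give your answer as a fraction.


Accuracy = (TP + TN) / (TP + TN + FP + FN) = (66 + 107) / 242 = 173/242.

173/242


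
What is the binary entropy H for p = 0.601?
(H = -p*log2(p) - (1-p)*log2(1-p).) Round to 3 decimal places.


H = -0.601*log2(0.601) - 0.399*log2(0.399) = 0.970.

0.970


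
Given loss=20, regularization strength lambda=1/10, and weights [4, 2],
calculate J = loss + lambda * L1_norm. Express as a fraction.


L1 norm = sum(|w|) = 6. J = 20 + 1/10 * 6 = 103/5.

103/5


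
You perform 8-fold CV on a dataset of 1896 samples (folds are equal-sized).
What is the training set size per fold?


Each validation fold has 1896/8 = 237 samples. Training set = 1896 - 237 = 1659.

1659


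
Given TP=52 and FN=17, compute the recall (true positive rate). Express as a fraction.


Recall = TP / (TP + FN) = 52 / 69 = 52/69.

52/69


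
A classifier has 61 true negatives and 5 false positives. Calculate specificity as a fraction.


Specificity = TN / (TN + FP) = 61 / 66 = 61/66.

61/66


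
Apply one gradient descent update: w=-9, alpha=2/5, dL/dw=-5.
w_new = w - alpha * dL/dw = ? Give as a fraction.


w_new = -9 - 2/5 * -5 = -9 - -2 = -7.

-7


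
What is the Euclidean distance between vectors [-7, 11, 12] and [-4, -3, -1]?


d = sqrt(sum of squared differences). (-7--4)^2=9, (11--3)^2=196, (12--1)^2=169. Sum = 374.

sqrt(374)


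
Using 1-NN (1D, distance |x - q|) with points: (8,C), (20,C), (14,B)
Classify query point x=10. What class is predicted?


Distances: |8-10|=2, |20-10|=10, |14-10|=4. 1 nearest: (8,C). Counts: {'C': 1}. Majority class: C.

C


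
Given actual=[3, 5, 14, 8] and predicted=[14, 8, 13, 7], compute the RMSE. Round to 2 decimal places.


MSE = 33.0000. RMSE = sqrt(33.0000) = 5.74.

5.74


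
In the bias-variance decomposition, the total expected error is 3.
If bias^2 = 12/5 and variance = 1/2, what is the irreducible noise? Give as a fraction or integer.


Total error = bias^2 + variance + irreducible noise. So irreducible noise = 3 - 12/5 - 1/2 = 1/10.

1/10


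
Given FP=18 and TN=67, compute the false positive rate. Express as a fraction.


FPR = FP / (FP + TN) = 18 / 85 = 18/85.

18/85


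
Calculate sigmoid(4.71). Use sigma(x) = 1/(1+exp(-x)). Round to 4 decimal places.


sigma(4.71) = 1/(1+e^(-4.71)) = 1/(1+0.009005) = 1/1.009005 = 0.9911.

0.9911


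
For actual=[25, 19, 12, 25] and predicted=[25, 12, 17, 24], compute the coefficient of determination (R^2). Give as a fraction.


Mean(y) = 81/4. SS_res = 75. SS_tot = 459/4. R^2 = 1 - 75/(459/4) = 53/153.

53/153


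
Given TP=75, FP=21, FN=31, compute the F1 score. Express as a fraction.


Precision = 75/96 = 25/32. Recall = 75/106 = 75/106. F1 = 2*P*R/(P+R) = 75/101.

75/101


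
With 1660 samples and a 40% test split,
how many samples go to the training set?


Test set = 1660 * 40% = 664. Training set = 1660 - 664 = 996.

996


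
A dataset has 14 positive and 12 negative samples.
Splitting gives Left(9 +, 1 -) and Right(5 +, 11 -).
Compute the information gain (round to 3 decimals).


H(parent) = 0.9957. H(left) = 0.4690, H(right) = 0.8960. Weighted = (10/26)*0.4690 + (16/26)*0.8960 = 0.7318. IG = 0.9957 - 0.7318 = 0.2639, which rounds to 0.264.

0.264


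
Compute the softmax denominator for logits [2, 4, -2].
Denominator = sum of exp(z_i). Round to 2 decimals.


Denom = e^2=7.3891 + e^4=54.5982 + e^-2=0.1353. Sum = 62.1226, which rounds to 62.12.

62.12


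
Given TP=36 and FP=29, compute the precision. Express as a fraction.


Precision = TP / (TP + FP) = 36 / 65 = 36/65.

36/65


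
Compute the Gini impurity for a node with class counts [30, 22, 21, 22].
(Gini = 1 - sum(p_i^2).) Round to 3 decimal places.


Total = 95. Proportions: 30/95, 22/95, 21/95, 22/95. sum(p_i^2) = 0.2558. Gini = 1 - 0.2558 = 0.7442, which rounds to 0.744.

0.744


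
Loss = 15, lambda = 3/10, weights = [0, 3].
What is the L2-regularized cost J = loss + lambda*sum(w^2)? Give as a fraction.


L2 sq norm = sum(w^2) = 9. J = 15 + 3/10 * 9 = 177/10.

177/10


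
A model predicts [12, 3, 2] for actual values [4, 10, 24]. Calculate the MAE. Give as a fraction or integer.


MAE = (1/3) * (|4-12|=8 + |10-3|=7 + |24-2|=22). Sum = 37. MAE = 37/3.

37/3


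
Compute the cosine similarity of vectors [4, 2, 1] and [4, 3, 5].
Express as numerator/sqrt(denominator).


dot = 27. |a|^2 = 21, |b|^2 = 50. cos = 27/sqrt(1050).

27/sqrt(1050)


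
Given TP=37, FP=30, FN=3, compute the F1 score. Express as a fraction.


Precision = 37/67 = 37/67. Recall = 37/40 = 37/40. F1 = 2*P*R/(P+R) = 74/107.

74/107


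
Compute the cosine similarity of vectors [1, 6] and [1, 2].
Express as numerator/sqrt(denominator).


dot = 13. |a|^2 = 37, |b|^2 = 5. cos = 13/sqrt(185).

13/sqrt(185)


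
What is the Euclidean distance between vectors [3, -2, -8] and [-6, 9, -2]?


d = sqrt(sum of squared differences). (3--6)^2=81, (-2-9)^2=121, (-8--2)^2=36. Sum = 238.

sqrt(238)


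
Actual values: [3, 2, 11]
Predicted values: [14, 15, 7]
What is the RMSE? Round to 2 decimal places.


MSE = 102.0000. RMSE = sqrt(102.0000) = 10.10.

10.10


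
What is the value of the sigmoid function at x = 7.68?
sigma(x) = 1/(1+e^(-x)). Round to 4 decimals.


sigma(7.68) = 1/(1+e^(-7.68)) = 1/(1+0.000462) = 1/1.000462 = 0.9995.

0.9995


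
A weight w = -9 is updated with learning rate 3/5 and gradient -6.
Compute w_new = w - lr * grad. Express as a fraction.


w_new = -9 - 3/5 * -6 = -9 - -18/5 = -27/5.

-27/5


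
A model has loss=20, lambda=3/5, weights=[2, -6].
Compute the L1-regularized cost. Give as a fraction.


L1 norm = sum(|w|) = 8. J = 20 + 3/5 * 8 = 124/5.

124/5


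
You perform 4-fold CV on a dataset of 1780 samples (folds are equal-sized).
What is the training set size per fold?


Each validation fold has 1780/4 = 445 samples. Training set = 1780 - 445 = 1335.

1335


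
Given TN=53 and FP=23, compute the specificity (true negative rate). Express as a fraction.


Specificity = TN / (TN + FP) = 53 / 76 = 53/76.

53/76


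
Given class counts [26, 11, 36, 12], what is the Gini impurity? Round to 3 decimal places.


Total = 85. Proportions: 26/85, 11/85, 36/85, 12/85. sum(p_i^2) = 0.3096. Gini = 1 - 0.3096 = 0.6904, which rounds to 0.690.

0.690


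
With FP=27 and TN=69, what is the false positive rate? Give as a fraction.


FPR = FP / (FP + TN) = 27 / 96 = 9/32.

9/32


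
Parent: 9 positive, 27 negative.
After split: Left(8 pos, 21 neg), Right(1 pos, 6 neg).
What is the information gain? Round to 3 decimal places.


H(parent) = 0.8113. H(left) = 0.8498, H(right) = 0.5917. Weighted = (29/36)*0.8498 + (7/36)*0.5917 = 0.7996. IG = 0.8113 - 0.7996 = 0.0117, which rounds to 0.012.

0.012


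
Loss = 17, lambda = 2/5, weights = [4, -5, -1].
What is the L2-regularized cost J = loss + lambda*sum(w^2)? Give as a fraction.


L2 sq norm = sum(w^2) = 42. J = 17 + 2/5 * 42 = 169/5.

169/5


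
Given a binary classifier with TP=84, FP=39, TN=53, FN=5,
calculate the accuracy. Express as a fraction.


Accuracy = (TP + TN) / (TP + TN + FP + FN) = (84 + 53) / 181 = 137/181.

137/181


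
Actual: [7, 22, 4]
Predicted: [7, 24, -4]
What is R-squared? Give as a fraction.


Mean(y) = 11. SS_res = 68. SS_tot = 186. R^2 = 1 - 68/(186) = 59/93.

59/93


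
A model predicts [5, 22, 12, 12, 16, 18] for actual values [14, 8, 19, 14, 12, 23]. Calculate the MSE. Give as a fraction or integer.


MSE = (1/6) * ((14-5)^2=81 + (8-22)^2=196 + (19-12)^2=49 + (14-12)^2=4 + (12-16)^2=16 + (23-18)^2=25). Sum = 371. MSE = 371/6.

371/6


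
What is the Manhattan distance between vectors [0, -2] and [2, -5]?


d = sum of absolute differences: |0-2|=2 + |-2--5|=3 = 5.

5


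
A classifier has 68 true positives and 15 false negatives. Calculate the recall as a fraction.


Recall = TP / (TP + FN) = 68 / 83 = 68/83.

68/83


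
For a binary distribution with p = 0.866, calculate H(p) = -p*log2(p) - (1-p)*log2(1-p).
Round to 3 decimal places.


H = -0.866*log2(0.866) - 0.134*log2(0.134) = 0.568.

0.568


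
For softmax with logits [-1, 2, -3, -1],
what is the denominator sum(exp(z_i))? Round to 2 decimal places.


Denom = e^-1=0.3679 + e^2=7.3891 + e^-3=0.0498 + e^-1=0.3679. Sum = 8.1747, which rounds to 8.17.

8.17


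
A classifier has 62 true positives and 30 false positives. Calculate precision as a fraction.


Precision = TP / (TP + FP) = 62 / 92 = 31/46.

31/46


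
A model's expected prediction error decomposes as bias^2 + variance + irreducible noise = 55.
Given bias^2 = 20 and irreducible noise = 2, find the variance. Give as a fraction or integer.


Total error = bias^2 + variance + irreducible noise. So variance = 55 - 20 - 2 = 33.

33


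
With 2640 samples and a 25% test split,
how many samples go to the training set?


Test set = 2640 * 25% = 660. Training set = 2640 - 660 = 1980.

1980


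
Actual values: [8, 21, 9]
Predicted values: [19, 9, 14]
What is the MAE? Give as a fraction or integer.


MAE = (1/3) * (|8-19|=11 + |21-9|=12 + |9-14|=5). Sum = 28. MAE = 28/3.

28/3


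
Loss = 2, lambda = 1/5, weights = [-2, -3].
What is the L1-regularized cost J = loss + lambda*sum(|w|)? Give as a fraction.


L1 norm = sum(|w|) = 5. J = 2 + 1/5 * 5 = 3.

3


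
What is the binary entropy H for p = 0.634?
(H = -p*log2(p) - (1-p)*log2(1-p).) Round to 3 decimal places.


H = -0.634*log2(0.634) - 0.366*log2(0.366) = 0.948.

0.948


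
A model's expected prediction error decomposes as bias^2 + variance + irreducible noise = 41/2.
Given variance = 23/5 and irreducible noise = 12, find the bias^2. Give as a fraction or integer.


Total error = bias^2 + variance + irreducible noise. So bias^2 = 41/2 - 23/5 - 12 = 39/10.

39/10


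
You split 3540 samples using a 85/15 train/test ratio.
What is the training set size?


Test set = 3540 * 15% = 531. Training set = 3540 - 531 = 3009.

3009


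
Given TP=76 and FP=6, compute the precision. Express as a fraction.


Precision = TP / (TP + FP) = 76 / 82 = 38/41.

38/41


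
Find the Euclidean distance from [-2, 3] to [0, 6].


d = sqrt(sum of squared differences). (-2-0)^2=4, (3-6)^2=9. Sum = 13.

sqrt(13)


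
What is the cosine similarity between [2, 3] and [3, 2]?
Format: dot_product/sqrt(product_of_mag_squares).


dot = 12. |a|^2 = 13, |b|^2 = 13. cos = 12/sqrt(169).

12/sqrt(169)


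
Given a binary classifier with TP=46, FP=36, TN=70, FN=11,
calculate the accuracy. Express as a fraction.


Accuracy = (TP + TN) / (TP + TN + FP + FN) = (46 + 70) / 163 = 116/163.

116/163


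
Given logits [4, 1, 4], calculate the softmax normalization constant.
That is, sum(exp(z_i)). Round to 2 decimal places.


Denom = e^4=54.5982 + e^1=2.7183 + e^4=54.5982. Sum = 111.9147, which rounds to 111.91.

111.91


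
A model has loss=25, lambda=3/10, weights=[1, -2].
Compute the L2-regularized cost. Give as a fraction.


L2 sq norm = sum(w^2) = 5. J = 25 + 3/10 * 5 = 53/2.

53/2


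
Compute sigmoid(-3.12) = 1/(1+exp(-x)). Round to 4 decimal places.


sigma(-3.12) = 1/(1+e^(3.12)) = 1/(1+22.646380) = 1/23.646380 = 0.0423.

0.0423


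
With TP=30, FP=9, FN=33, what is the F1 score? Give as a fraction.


Precision = 30/39 = 10/13. Recall = 30/63 = 10/21. F1 = 2*P*R/(P+R) = 10/17.

10/17


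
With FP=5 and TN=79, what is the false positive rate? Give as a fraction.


FPR = FP / (FP + TN) = 5 / 84 = 5/84.

5/84


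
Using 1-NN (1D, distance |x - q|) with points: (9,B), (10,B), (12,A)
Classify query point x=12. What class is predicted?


Distances: |9-12|=3, |10-12|=2, |12-12|=0. 1 nearest: (12,A). Counts: {'A': 1}. Majority class: A.

A


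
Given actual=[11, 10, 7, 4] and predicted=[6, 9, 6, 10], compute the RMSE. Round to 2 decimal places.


MSE = 15.7500. RMSE = sqrt(15.7500) = 3.97.

3.97


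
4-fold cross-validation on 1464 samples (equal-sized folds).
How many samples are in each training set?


Each validation fold has 1464/4 = 366 samples. Training set = 1464 - 366 = 1098.

1098


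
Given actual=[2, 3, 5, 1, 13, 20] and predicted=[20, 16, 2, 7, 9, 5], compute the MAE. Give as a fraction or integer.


MAE = (1/6) * (|2-20|=18 + |3-16|=13 + |5-2|=3 + |1-7|=6 + |13-9|=4 + |20-5|=15). Sum = 59. MAE = 59/6.

59/6


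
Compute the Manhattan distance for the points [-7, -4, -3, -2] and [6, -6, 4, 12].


d = sum of absolute differences: |-7-6|=13 + |-4--6|=2 + |-3-4|=7 + |-2-12|=14 = 36.

36


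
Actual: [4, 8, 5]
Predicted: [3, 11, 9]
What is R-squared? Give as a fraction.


Mean(y) = 17/3. SS_res = 26. SS_tot = 26/3. R^2 = 1 - 26/(26/3) = -2.

-2


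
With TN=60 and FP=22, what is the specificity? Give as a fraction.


Specificity = TN / (TN + FP) = 60 / 82 = 30/41.

30/41


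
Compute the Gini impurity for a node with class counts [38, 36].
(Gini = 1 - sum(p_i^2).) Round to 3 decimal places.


Total = 74. Proportions: 38/74, 36/74. sum(p_i^2) = 0.5004. Gini = 1 - 0.5004 = 0.4996, which rounds to 0.500.

0.500


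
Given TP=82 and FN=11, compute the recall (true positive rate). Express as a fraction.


Recall = TP / (TP + FN) = 82 / 93 = 82/93.

82/93


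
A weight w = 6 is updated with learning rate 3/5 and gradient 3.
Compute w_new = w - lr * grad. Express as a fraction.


w_new = 6 - 3/5 * 3 = 6 - 9/5 = 21/5.

21/5


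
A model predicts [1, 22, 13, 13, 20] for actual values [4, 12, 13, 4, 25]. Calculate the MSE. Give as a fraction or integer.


MSE = (1/5) * ((4-1)^2=9 + (12-22)^2=100 + (13-13)^2=0 + (4-13)^2=81 + (25-20)^2=25). Sum = 215. MSE = 43.

43


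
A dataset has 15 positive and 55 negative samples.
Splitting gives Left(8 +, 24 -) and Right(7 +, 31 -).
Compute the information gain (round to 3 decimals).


H(parent) = 0.7496. H(left) = 0.8113, H(right) = 0.6892. Weighted = (32/70)*0.8113 + (38/70)*0.6892 = 0.7450. IG = 0.7496 - 0.7450 = 0.0046, which rounds to 0.005.

0.005


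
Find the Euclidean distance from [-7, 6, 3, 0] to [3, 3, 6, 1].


d = sqrt(sum of squared differences). (-7-3)^2=100, (6-3)^2=9, (3-6)^2=9, (0-1)^2=1. Sum = 119.

sqrt(119)


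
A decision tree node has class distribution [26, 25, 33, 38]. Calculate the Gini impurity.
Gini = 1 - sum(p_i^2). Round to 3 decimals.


Total = 122. Proportions: 26/122, 25/122, 33/122, 38/122. sum(p_i^2) = 0.2576. Gini = 1 - 0.2576 = 0.7424, which rounds to 0.742.

0.742


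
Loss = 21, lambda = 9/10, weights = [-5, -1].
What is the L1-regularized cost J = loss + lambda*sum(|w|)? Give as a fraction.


L1 norm = sum(|w|) = 6. J = 21 + 9/10 * 6 = 132/5.

132/5


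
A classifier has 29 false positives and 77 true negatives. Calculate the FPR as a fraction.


FPR = FP / (FP + TN) = 29 / 106 = 29/106.

29/106


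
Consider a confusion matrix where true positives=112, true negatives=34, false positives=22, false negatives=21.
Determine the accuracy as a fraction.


Accuracy = (TP + TN) / (TP + TN + FP + FN) = (112 + 34) / 189 = 146/189.

146/189


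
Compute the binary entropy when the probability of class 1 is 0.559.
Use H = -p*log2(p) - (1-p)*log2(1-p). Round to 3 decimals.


H = -0.559*log2(0.559) - 0.441*log2(0.441) = 0.990.

0.990


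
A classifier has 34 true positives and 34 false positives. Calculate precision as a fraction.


Precision = TP / (TP + FP) = 34 / 68 = 1/2.

1/2


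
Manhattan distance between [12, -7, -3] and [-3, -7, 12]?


d = sum of absolute differences: |12--3|=15 + |-7--7|=0 + |-3-12|=15 = 30.

30


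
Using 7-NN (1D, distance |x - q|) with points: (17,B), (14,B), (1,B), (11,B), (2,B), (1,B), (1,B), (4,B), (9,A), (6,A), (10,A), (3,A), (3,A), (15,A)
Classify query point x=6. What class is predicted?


Distances: |17-6|=11, |14-6|=8, |1-6|=5, |11-6|=5, |2-6|=4, |1-6|=5, |1-6|=5, |4-6|=2, |9-6|=3, |6-6|=0, |10-6|=4, |3-6|=3, |3-6|=3, |15-6|=9. 7 nearest: (6,A), (4,B), (9,A), (3,A), (3,A), (10,A), (2,B). Counts: {'A': 5, 'B': 2}. Majority class: A.

A


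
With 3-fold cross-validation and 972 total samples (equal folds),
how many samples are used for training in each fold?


Each validation fold has 972/3 = 324 samples. Training set = 972 - 324 = 648.

648


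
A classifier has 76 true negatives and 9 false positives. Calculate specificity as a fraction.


Specificity = TN / (TN + FP) = 76 / 85 = 76/85.

76/85


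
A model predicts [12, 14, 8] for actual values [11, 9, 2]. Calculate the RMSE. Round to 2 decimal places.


MSE = 20.6667. RMSE = sqrt(20.6667) = 4.55.

4.55


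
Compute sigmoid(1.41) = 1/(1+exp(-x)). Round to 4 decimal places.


sigma(1.41) = 1/(1+e^(-1.41)) = 1/(1+0.244143) = 1/1.244143 = 0.8038.

0.8038


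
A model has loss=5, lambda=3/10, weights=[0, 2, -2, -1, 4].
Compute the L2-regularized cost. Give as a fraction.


L2 sq norm = sum(w^2) = 25. J = 5 + 3/10 * 25 = 25/2.

25/2


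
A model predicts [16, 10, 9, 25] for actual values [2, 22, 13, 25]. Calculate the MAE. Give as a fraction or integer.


MAE = (1/4) * (|2-16|=14 + |22-10|=12 + |13-9|=4 + |25-25|=0). Sum = 30. MAE = 15/2.

15/2


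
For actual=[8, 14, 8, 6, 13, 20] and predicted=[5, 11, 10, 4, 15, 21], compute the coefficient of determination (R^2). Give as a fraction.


Mean(y) = 23/2. SS_res = 31. SS_tot = 271/2. R^2 = 1 - 31/(271/2) = 209/271.

209/271


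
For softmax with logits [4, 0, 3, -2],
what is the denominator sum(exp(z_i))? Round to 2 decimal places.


Denom = e^4=54.5982 + e^0=1.0000 + e^3=20.0855 + e^-2=0.1353. Sum = 75.8190, which rounds to 75.82.

75.82


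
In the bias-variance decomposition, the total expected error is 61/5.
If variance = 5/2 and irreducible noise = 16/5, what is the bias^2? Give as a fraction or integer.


Total error = bias^2 + variance + irreducible noise. So bias^2 = 61/5 - 5/2 - 16/5 = 13/2.

13/2


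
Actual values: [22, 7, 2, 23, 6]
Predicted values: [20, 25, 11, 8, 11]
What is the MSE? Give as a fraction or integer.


MSE = (1/5) * ((22-20)^2=4 + (7-25)^2=324 + (2-11)^2=81 + (23-8)^2=225 + (6-11)^2=25). Sum = 659. MSE = 659/5.

659/5


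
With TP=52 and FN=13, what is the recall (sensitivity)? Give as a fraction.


Recall = TP / (TP + FN) = 52 / 65 = 4/5.

4/5


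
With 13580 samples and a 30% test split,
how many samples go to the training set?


Test set = 13580 * 30% = 4074. Training set = 13580 - 4074 = 9506.

9506


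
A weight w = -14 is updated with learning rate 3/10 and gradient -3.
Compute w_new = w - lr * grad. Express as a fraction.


w_new = -14 - 3/10 * -3 = -14 - -9/10 = -131/10.

-131/10


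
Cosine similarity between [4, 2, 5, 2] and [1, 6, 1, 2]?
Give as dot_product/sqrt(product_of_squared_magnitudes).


dot = 25. |a|^2 = 49, |b|^2 = 42. cos = 25/sqrt(2058).

25/sqrt(2058)


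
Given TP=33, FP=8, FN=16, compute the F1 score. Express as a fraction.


Precision = 33/41 = 33/41. Recall = 33/49 = 33/49. F1 = 2*P*R/(P+R) = 11/15.

11/15


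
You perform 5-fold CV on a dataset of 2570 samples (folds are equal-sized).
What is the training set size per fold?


Each validation fold has 2570/5 = 514 samples. Training set = 2570 - 514 = 2056.

2056


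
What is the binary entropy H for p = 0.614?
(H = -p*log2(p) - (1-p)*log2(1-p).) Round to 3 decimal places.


H = -0.614*log2(0.614) - 0.386*log2(0.386) = 0.962.

0.962


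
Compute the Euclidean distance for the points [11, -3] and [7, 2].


d = sqrt(sum of squared differences). (11-7)^2=16, (-3-2)^2=25. Sum = 41.

sqrt(41)


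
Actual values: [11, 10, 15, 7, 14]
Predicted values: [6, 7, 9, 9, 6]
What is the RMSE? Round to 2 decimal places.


MSE = 27.6000. RMSE = sqrt(27.6000) = 5.25.

5.25


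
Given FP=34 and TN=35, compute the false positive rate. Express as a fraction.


FPR = FP / (FP + TN) = 34 / 69 = 34/69.

34/69


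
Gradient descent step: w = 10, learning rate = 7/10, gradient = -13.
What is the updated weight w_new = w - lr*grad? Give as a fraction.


w_new = 10 - 7/10 * -13 = 10 - -91/10 = 191/10.

191/10


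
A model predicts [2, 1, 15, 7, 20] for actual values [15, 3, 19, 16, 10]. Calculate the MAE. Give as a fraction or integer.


MAE = (1/5) * (|15-2|=13 + |3-1|=2 + |19-15|=4 + |16-7|=9 + |10-20|=10). Sum = 38. MAE = 38/5.

38/5


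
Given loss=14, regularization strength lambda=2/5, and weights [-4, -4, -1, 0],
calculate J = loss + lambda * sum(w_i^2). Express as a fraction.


L2 sq norm = sum(w^2) = 33. J = 14 + 2/5 * 33 = 136/5.

136/5


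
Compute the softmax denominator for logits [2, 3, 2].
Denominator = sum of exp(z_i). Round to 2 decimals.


Denom = e^2=7.3891 + e^3=20.0855 + e^2=7.3891. Sum = 34.8637, which rounds to 34.86.

34.86


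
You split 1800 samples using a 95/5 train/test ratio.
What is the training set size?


Test set = 1800 * 5% = 90. Training set = 1800 - 90 = 1710.

1710


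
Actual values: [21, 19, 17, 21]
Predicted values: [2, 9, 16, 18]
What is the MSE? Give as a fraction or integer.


MSE = (1/4) * ((21-2)^2=361 + (19-9)^2=100 + (17-16)^2=1 + (21-18)^2=9). Sum = 471. MSE = 471/4.

471/4


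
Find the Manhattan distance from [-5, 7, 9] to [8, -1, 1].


d = sum of absolute differences: |-5-8|=13 + |7--1|=8 + |9-1|=8 = 29.

29


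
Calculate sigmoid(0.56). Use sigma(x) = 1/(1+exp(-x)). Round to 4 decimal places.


sigma(0.56) = 1/(1+e^(-0.56)) = 1/(1+0.571209) = 1/1.571209 = 0.6365.

0.6365


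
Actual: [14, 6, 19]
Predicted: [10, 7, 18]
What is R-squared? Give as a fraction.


Mean(y) = 13. SS_res = 18. SS_tot = 86. R^2 = 1 - 18/(86) = 34/43.

34/43


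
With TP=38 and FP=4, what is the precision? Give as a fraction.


Precision = TP / (TP + FP) = 38 / 42 = 19/21.

19/21


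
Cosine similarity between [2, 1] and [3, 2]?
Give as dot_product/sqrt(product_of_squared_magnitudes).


dot = 8. |a|^2 = 5, |b|^2 = 13. cos = 8/sqrt(65).

8/sqrt(65)


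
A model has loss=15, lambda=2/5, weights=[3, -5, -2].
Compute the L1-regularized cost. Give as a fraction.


L1 norm = sum(|w|) = 10. J = 15 + 2/5 * 10 = 19.

19


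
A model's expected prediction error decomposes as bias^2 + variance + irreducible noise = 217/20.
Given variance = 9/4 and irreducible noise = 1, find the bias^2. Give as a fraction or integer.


Total error = bias^2 + variance + irreducible noise. So bias^2 = 217/20 - 9/4 - 1 = 38/5.

38/5


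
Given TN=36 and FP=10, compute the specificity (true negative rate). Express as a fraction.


Specificity = TN / (TN + FP) = 36 / 46 = 18/23.

18/23


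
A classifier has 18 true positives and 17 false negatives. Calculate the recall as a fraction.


Recall = TP / (TP + FN) = 18 / 35 = 18/35.

18/35


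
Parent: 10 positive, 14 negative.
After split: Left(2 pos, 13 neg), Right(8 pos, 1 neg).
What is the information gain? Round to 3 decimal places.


H(parent) = 0.9799. H(left) = 0.5665, H(right) = 0.5033. Weighted = (15/24)*0.5665 + (9/24)*0.5033 = 0.5428. IG = 0.9799 - 0.5428 = 0.4371, which rounds to 0.437.

0.437


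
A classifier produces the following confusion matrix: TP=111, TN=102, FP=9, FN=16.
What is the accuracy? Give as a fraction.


Accuracy = (TP + TN) / (TP + TN + FP + FN) = (111 + 102) / 238 = 213/238.

213/238


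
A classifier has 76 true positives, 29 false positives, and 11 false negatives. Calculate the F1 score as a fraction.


Precision = 76/105 = 76/105. Recall = 76/87 = 76/87. F1 = 2*P*R/(P+R) = 19/24.

19/24


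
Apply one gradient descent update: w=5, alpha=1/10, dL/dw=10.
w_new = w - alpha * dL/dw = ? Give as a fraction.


w_new = 5 - 1/10 * 10 = 5 - 1 = 4.

4


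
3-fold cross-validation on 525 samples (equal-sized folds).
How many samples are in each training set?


Each validation fold has 525/3 = 175 samples. Training set = 525 - 175 = 350.

350


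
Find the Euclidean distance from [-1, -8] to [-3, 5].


d = sqrt(sum of squared differences). (-1--3)^2=4, (-8-5)^2=169. Sum = 173.

sqrt(173)


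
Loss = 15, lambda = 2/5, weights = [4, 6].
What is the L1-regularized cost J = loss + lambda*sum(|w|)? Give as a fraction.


L1 norm = sum(|w|) = 10. J = 15 + 2/5 * 10 = 19.

19


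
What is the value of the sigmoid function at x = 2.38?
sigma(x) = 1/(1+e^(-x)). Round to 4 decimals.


sigma(2.38) = 1/(1+e^(-2.38)) = 1/(1+0.092551) = 1/1.092551 = 0.9153.

0.9153


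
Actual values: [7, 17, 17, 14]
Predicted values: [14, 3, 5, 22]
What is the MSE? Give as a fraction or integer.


MSE = (1/4) * ((7-14)^2=49 + (17-3)^2=196 + (17-5)^2=144 + (14-22)^2=64). Sum = 453. MSE = 453/4.

453/4


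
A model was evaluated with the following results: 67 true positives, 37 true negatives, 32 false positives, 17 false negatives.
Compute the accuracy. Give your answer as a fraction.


Accuracy = (TP + TN) / (TP + TN + FP + FN) = (67 + 37) / 153 = 104/153.

104/153


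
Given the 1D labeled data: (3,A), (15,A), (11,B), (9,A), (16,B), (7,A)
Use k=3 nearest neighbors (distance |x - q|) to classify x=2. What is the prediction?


Distances: |3-2|=1, |15-2|=13, |11-2|=9, |9-2|=7, |16-2|=14, |7-2|=5. 3 nearest: (3,A), (7,A), (9,A). Counts: {'A': 3}. Majority class: A.

A


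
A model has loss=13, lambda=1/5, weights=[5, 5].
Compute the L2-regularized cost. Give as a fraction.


L2 sq norm = sum(w^2) = 50. J = 13 + 1/5 * 50 = 23.

23


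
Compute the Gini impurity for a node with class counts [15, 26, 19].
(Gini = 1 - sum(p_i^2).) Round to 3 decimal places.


Total = 60. Proportions: 15/60, 26/60, 19/60. sum(p_i^2) = 0.3506. Gini = 1 - 0.3506 = 0.6494, which rounds to 0.649.

0.649


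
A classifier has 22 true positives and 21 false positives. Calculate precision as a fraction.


Precision = TP / (TP + FP) = 22 / 43 = 22/43.

22/43


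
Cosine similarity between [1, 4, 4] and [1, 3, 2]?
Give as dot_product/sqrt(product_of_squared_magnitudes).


dot = 21. |a|^2 = 33, |b|^2 = 14. cos = 21/sqrt(462).

21/sqrt(462)


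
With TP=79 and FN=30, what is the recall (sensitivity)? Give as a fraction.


Recall = TP / (TP + FN) = 79 / 109 = 79/109.

79/109


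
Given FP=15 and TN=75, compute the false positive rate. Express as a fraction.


FPR = FP / (FP + TN) = 15 / 90 = 1/6.

1/6


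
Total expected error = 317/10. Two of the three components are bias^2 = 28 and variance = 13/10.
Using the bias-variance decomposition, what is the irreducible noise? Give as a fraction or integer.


Total error = bias^2 + variance + irreducible noise. So irreducible noise = 317/10 - 28 - 13/10 = 12/5.

12/5


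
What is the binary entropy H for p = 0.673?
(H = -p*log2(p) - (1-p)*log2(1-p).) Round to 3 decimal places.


H = -0.673*log2(0.673) - 0.327*log2(0.327) = 0.912.

0.912


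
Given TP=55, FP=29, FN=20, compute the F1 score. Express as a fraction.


Precision = 55/84 = 55/84. Recall = 55/75 = 11/15. F1 = 2*P*R/(P+R) = 110/159.

110/159


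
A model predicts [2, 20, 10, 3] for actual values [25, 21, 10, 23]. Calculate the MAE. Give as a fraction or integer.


MAE = (1/4) * (|25-2|=23 + |21-20|=1 + |10-10|=0 + |23-3|=20). Sum = 44. MAE = 11.

11


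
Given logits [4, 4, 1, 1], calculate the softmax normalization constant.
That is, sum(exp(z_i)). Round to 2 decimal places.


Denom = e^4=54.5982 + e^4=54.5982 + e^1=2.7183 + e^1=2.7183. Sum = 114.6330, which rounds to 114.63.

114.63


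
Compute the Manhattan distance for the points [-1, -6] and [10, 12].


d = sum of absolute differences: |-1-10|=11 + |-6-12|=18 = 29.

29


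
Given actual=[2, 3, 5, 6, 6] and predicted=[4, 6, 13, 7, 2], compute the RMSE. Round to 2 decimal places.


MSE = 18.8000. RMSE = sqrt(18.8000) = 4.34.

4.34


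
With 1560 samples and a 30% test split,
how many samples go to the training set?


Test set = 1560 * 30% = 468. Training set = 1560 - 468 = 1092.

1092


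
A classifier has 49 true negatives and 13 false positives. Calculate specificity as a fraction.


Specificity = TN / (TN + FP) = 49 / 62 = 49/62.

49/62


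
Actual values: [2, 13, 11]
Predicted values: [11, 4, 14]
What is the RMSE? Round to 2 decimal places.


MSE = 57.0000. RMSE = sqrt(57.0000) = 7.55.

7.55


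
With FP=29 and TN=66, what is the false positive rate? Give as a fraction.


FPR = FP / (FP + TN) = 29 / 95 = 29/95.

29/95


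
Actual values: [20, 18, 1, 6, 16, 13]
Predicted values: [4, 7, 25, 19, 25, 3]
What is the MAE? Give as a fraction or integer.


MAE = (1/6) * (|20-4|=16 + |18-7|=11 + |1-25|=24 + |6-19|=13 + |16-25|=9 + |13-3|=10). Sum = 83. MAE = 83/6.

83/6


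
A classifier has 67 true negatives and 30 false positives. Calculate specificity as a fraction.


Specificity = TN / (TN + FP) = 67 / 97 = 67/97.

67/97


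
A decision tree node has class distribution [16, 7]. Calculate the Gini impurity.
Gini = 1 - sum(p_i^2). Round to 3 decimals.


Total = 23. Proportions: 16/23, 7/23. sum(p_i^2) = 0.5766. Gini = 1 - 0.5766 = 0.4234, which rounds to 0.423.

0.423


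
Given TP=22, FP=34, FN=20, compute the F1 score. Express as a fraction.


Precision = 22/56 = 11/28. Recall = 22/42 = 11/21. F1 = 2*P*R/(P+R) = 22/49.

22/49


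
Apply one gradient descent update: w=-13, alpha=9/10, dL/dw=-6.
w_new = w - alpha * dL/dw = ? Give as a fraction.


w_new = -13 - 9/10 * -6 = -13 - -27/5 = -38/5.

-38/5


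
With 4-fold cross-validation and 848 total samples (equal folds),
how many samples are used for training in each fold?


Each validation fold has 848/4 = 212 samples. Training set = 848 - 212 = 636.

636


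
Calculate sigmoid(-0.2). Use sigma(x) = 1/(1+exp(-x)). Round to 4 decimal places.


sigma(-0.2) = 1/(1+e^(0.2)) = 1/(1+1.221403) = 1/2.221403 = 0.4502.

0.4502


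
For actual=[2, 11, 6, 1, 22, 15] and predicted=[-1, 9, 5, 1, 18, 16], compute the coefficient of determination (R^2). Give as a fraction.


Mean(y) = 19/2. SS_res = 31. SS_tot = 659/2. R^2 = 1 - 31/(659/2) = 597/659.

597/659


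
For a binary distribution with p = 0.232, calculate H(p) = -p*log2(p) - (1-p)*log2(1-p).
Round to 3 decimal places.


H = -0.232*log2(0.232) - 0.768*log2(0.768) = 0.781.

0.781


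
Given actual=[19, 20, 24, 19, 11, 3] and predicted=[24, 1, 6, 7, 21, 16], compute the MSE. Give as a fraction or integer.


MSE = (1/6) * ((19-24)^2=25 + (20-1)^2=361 + (24-6)^2=324 + (19-7)^2=144 + (11-21)^2=100 + (3-16)^2=169). Sum = 1123. MSE = 1123/6.

1123/6


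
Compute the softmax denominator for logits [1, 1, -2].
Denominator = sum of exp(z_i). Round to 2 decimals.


Denom = e^1=2.7183 + e^1=2.7183 + e^-2=0.1353. Sum = 5.5719, which rounds to 5.57.

5.57


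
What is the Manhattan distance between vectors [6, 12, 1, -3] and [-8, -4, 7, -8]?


d = sum of absolute differences: |6--8|=14 + |12--4|=16 + |1-7|=6 + |-3--8|=5 = 41.

41


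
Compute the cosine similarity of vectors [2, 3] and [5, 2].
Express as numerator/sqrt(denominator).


dot = 16. |a|^2 = 13, |b|^2 = 29. cos = 16/sqrt(377).

16/sqrt(377)


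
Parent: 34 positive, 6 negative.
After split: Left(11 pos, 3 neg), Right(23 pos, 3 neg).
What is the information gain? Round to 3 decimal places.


H(parent) = 0.6098. H(left) = 0.7496, H(right) = 0.5159. Weighted = (14/40)*0.7496 + (26/40)*0.5159 = 0.5977. IG = 0.6098 - 0.5977 = 0.0121, which rounds to 0.012.

0.012


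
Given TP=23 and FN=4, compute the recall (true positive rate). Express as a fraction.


Recall = TP / (TP + FN) = 23 / 27 = 23/27.

23/27


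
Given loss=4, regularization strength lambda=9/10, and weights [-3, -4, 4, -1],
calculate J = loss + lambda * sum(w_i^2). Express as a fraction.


L2 sq norm = sum(w^2) = 42. J = 4 + 9/10 * 42 = 209/5.

209/5


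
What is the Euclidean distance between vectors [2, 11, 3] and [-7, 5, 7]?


d = sqrt(sum of squared differences). (2--7)^2=81, (11-5)^2=36, (3-7)^2=16. Sum = 133.

sqrt(133)


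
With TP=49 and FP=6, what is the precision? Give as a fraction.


Precision = TP / (TP + FP) = 49 / 55 = 49/55.

49/55


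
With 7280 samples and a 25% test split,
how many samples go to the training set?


Test set = 7280 * 25% = 1820. Training set = 7280 - 1820 = 5460.

5460


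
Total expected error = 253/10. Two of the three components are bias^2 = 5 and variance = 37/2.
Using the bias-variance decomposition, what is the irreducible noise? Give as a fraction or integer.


Total error = bias^2 + variance + irreducible noise. So irreducible noise = 253/10 - 5 - 37/2 = 9/5.

9/5


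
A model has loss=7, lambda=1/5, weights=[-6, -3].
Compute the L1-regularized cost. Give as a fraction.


L1 norm = sum(|w|) = 9. J = 7 + 1/5 * 9 = 44/5.

44/5


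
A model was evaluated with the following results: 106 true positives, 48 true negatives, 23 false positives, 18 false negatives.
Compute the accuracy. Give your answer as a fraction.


Accuracy = (TP + TN) / (TP + TN + FP + FN) = (106 + 48) / 195 = 154/195.

154/195


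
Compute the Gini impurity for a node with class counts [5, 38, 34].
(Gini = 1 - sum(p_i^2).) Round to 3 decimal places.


Total = 77. Proportions: 5/77, 38/77, 34/77. sum(p_i^2) = 0.4427. Gini = 1 - 0.4427 = 0.5573, which rounds to 0.557.

0.557


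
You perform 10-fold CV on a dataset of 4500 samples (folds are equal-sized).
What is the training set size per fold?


Each validation fold has 4500/10 = 450 samples. Training set = 4500 - 450 = 4050.

4050


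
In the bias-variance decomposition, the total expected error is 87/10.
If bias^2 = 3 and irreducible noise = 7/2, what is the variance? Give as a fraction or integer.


Total error = bias^2 + variance + irreducible noise. So variance = 87/10 - 3 - 7/2 = 11/5.

11/5


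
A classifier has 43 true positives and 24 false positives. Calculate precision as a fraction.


Precision = TP / (TP + FP) = 43 / 67 = 43/67.

43/67


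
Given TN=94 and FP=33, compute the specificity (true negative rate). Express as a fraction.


Specificity = TN / (TN + FP) = 94 / 127 = 94/127.

94/127


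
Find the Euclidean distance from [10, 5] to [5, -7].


d = sqrt(sum of squared differences). (10-5)^2=25, (5--7)^2=144. Sum = 169.

13


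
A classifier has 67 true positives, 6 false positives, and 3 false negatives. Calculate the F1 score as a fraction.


Precision = 67/73 = 67/73. Recall = 67/70 = 67/70. F1 = 2*P*R/(P+R) = 134/143.

134/143


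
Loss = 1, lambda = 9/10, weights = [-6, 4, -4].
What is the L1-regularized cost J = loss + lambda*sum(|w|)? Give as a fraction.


L1 norm = sum(|w|) = 14. J = 1 + 9/10 * 14 = 68/5.

68/5


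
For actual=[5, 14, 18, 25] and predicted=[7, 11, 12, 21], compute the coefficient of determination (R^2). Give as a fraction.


Mean(y) = 31/2. SS_res = 65. SS_tot = 209. R^2 = 1 - 65/(209) = 144/209.

144/209


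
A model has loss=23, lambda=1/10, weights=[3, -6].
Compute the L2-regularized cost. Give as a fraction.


L2 sq norm = sum(w^2) = 45. J = 23 + 1/10 * 45 = 55/2.

55/2


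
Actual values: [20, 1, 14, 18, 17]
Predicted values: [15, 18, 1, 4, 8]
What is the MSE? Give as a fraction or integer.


MSE = (1/5) * ((20-15)^2=25 + (1-18)^2=289 + (14-1)^2=169 + (18-4)^2=196 + (17-8)^2=81). Sum = 760. MSE = 152.

152


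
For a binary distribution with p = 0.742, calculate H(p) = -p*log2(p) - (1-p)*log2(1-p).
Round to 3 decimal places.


H = -0.742*log2(0.742) - 0.258*log2(0.258) = 0.824.

0.824


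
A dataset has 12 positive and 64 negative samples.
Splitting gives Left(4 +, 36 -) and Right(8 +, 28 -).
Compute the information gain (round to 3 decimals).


H(parent) = 0.6292. H(left) = 0.4690, H(right) = 0.7642. Weighted = (40/76)*0.4690 + (36/76)*0.7642 = 0.6088. IG = 0.6292 - 0.6088 = 0.0204, which rounds to 0.020.

0.020


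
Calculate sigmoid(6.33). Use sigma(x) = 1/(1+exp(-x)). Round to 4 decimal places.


sigma(6.33) = 1/(1+e^(-6.33)) = 1/(1+0.001782) = 1/1.001782 = 0.9982.

0.9982
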